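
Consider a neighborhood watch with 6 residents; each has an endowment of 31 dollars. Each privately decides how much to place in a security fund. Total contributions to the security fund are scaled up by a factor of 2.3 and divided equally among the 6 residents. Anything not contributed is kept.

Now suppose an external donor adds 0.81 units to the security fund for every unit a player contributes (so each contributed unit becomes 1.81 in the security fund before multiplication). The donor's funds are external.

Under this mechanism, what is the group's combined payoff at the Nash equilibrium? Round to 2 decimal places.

With the mechanism, a contributed unit returns 2.3 × 1.81 / 6 = 0.6938 per unit of net cost — still below 1 — so contributing 0 remains dominant for every player.
Everyone keeps their endowment and the group total is 6 × 31 = 186.

186.00 dollars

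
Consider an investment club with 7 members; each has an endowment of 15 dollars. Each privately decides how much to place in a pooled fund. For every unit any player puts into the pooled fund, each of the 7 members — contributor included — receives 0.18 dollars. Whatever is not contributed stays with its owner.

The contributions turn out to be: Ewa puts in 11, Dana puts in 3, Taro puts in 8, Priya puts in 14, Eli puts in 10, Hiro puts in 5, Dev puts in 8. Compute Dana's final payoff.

22.62 dollars

Total contributed: 11 + 3 + 8 + 14 + 10 + 5 + 8 = 59.
Each receives 0.18 × 59 = 10.62 from the pooled fund.
Dana keeps 15 − 3 = 12, so Dana's payoff is 12 + 10.62 = 22.62.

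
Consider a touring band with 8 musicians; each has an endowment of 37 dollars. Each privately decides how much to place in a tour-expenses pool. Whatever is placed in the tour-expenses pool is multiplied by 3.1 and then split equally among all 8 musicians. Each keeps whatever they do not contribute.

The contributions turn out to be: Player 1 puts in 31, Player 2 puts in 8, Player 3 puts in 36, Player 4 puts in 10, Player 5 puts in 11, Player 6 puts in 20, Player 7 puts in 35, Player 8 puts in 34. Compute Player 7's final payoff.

73.69 dollars

Total contributed: 31 + 8 + 36 + 10 + 11 + 20 + 35 + 34 = 185.
Each receives 3.1 × 185 / 8 = 71.69 from the tour-expenses pool.
Player 7 keeps 37 − 35 = 2, so Player 7's payoff is 2 + 71.69 = 73.69.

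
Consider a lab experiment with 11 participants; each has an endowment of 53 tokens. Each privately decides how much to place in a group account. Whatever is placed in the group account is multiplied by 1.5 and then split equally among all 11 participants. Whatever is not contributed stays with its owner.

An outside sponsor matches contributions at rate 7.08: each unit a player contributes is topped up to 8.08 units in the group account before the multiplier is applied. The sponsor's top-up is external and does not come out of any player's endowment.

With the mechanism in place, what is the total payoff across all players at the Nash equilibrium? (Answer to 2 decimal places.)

7065.96 tokens

The effective private return per unit is now 1.5 × 8.08 / 11 = 1.1018 > 1, so every player's dominant strategy flips to full contribution.
So the Nash equilibrium is full contribution by all 11; the group earns 1.5 × 8.08 × 583 = 7065.96.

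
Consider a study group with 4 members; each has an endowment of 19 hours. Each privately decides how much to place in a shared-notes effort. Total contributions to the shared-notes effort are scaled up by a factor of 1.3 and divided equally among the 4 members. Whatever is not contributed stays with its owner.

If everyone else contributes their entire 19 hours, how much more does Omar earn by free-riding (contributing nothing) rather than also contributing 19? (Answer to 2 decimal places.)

12.83 hours

Switching from a contribution of 19 to 0 lets Omar keep an extra 19 hours, but lowers the shared-notes effort by 19, which costs Omar their own share of that drop: 1.3/4 × 19 = 6.17.
Net gain = 19 − 6.17 = 12.83. The private return per contributed unit (0.3250) is below 1, so free-riding is indeed the best response regardless of what the others do.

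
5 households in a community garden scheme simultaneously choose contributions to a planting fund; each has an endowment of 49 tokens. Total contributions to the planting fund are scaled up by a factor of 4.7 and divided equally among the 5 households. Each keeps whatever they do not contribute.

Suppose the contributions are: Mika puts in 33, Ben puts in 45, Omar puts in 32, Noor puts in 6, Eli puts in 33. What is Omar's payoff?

Total contributed: 33 + 45 + 32 + 6 + 33 = 149.
Each receives 4.7 × 149 / 5 = 140.06 from the planting fund.
Omar keeps 49 − 32 = 17, so Omar's payoff is 17 + 140.06 = 157.06.

157.06 tokens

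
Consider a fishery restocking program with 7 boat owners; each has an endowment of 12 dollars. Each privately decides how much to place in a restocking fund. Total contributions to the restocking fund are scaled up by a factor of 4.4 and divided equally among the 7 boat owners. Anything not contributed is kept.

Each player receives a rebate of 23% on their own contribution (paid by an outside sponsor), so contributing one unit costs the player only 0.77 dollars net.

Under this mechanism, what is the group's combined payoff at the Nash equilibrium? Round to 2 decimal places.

84.00 dollars

The effective private return is (4.4/7) / 0.77 = 0.8163, which is still under 1, so the mechanism doesn't change anyone's dominant strategy: zero contribution.
Everyone keeps their endowment and the group total is 7 × 12 = 84.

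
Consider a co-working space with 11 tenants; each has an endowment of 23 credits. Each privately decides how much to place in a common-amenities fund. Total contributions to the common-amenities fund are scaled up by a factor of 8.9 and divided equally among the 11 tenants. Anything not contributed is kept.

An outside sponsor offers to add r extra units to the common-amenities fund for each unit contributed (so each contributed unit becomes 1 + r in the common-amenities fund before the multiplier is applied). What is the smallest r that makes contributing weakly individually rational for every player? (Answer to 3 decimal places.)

0.236

With matching at rate r, one contributed unit becomes (1 + r) in the common-amenities fund and returns 8.9 × (1 + r) / 11 to the contributor.
Setting this equal to 1: 1 + r = 11/8.9 = 1.2360.
So the minimum matching rate is r = 1.2360 − 1 = 0.236.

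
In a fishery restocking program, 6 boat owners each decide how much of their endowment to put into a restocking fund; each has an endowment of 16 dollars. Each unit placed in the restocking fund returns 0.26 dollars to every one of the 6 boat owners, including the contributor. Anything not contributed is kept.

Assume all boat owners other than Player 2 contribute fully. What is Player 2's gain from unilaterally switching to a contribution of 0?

11.84 dollars

Switching from a contribution of 16 to 0 lets Player 2 keep an extra 16 dollars, but lowers the restocking fund by 16, which costs Player 2 their own share of that drop: 0.26 × 16 = 4.16.
Net gain = 16 − 4.16 = 11.84. The private return per contributed unit (0.26) is below 1, so free-riding is indeed the best response regardless of what the others do.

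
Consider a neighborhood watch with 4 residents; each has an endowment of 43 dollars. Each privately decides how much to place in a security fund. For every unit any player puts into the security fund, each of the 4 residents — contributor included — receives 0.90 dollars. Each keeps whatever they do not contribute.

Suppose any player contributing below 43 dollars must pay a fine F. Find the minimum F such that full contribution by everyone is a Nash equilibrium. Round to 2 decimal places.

4.30 dollars

Given the others contribute fully, the best deviation is to contribute 0 (any partial contribution still incurs the fine and gives up units whose private return 0.90 is below 1).
Deviating from 43 to 0 saves 43 dollars but forfeits the deviator's share of the drop in the security fund: 0.90 × 43 = 38.70.
So the deviation gain is 43 − 38.70 = 4.30, and the fine must be at least 4.30 dollars to wipe it out.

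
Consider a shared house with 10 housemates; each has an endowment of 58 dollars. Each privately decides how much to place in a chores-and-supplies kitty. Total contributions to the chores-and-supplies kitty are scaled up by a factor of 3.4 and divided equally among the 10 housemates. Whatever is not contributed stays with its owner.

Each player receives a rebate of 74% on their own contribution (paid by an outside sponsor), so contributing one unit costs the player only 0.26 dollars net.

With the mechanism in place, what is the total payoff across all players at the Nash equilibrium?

2401.20 dollars

The effective private return per unit is now (3.4/10) / 0.26 = 1.3077 > 1, so every player's dominant strategy flips to full contribution.
So the Nash equilibrium is full contribution by all 10; the group earns 10 × (58 × 0.74 + 3.4 × 58) = 2401.20.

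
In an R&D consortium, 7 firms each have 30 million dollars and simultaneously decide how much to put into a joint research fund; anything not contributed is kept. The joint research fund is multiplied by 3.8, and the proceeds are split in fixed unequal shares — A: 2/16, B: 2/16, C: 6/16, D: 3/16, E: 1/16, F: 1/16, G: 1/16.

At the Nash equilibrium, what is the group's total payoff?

294.00 million dollars

Player j's private return per contributed unit is 3.8 × (j's share). Contributing is weakly dominant for j when that share is at least 1/3.8 = 0.2632, and contributing 0 is dominant otherwise.
Only C (6/16) clears that bar, contributing 30; the remaining 6 contribute 0. Total contributed: 30.
The joint research fund pays out 3.8 × 30 = 114.00 in total (split across the unequal shares, but the aggregate is all that matters for the group sum).
The 6 free-riders keep 30 each, adding 180. Group total = 180 + 114.00 = 294.00.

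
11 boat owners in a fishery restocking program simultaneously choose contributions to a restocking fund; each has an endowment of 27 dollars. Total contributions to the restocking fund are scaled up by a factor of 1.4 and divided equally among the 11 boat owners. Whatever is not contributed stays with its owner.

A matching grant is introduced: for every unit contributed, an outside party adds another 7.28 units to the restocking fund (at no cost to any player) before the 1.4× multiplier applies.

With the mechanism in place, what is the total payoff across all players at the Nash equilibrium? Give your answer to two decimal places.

3442.82 dollars

Under the mechanism each unit contributed yields 1.4 × 8.28 / 11 = 1.0538 back to its contributor per unit of net cost, which exceeds 1, making full contribution the dominant choice for everyone.
At the Nash equilibrium everyone contributes 27. Group total payoff = 1.4 × 8.28 × 297 = 3442.82.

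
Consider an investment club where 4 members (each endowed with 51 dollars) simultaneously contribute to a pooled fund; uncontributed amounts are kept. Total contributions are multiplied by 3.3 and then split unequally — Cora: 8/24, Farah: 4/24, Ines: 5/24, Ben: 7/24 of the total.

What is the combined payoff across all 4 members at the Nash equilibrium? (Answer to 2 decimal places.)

For player j, contributing a unit is worthwhile iff 3.3 × (j's share) ≥ 1, i.e. iff j's share is at least 0.3030.
Cora alone (share 8/24) is above the threshold, contributing 51; the remaining 3 contribute 0. Total contributed: 51.
The pooled fund pays out 3.3 × 51 = 168.30 in total (split across the unequal shares, but the aggregate is all that matters for the group sum).
The 3 free-riders keep 51 each, adding 153. Group total = 153 + 168.30 = 321.30.

321.30 dollars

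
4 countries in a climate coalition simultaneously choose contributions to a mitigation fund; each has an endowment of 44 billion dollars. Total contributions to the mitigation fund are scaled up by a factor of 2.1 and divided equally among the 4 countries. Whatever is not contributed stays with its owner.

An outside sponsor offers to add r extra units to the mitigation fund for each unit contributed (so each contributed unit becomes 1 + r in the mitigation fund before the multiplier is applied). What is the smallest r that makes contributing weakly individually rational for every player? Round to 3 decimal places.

With matching at rate r, one contributed unit becomes (1 + r) in the mitigation fund and returns 2.1 × (1 + r) / 4 to the contributor.
Setting this equal to 1: 1 + r = 4/2.1 = 1.9048.
So the minimum matching rate is r = 1.9048 − 1 = 0.905.

0.905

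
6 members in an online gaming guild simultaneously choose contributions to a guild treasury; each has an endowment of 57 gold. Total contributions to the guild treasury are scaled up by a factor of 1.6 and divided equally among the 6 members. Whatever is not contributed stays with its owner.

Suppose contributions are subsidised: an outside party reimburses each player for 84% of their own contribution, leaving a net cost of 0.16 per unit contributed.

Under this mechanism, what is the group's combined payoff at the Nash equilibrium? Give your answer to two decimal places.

834.48 gold

Under the mechanism each unit contributed yields (1.6/6) / 0.16 = 1.6667 back to its contributor per unit of net cost, which exceeds 1, making full contribution the dominant choice for everyone.
At the Nash equilibrium everyone contributes 57. Group total payoff = 6 × (57 × 0.84 + 1.6 × 57) = 834.48.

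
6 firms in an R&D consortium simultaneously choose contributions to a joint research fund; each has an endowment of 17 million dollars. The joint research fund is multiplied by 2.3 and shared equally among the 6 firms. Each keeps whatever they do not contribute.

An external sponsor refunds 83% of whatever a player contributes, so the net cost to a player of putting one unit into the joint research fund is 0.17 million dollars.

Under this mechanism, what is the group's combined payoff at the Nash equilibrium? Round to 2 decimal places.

319.26 million dollars

With the mechanism, a contributed unit returns (2.3/6) / 0.17 = 2.2549 per unit of net cost to the contributor — now above 1 — so contributing fully is weakly dominant for every player.
So the Nash equilibrium is full contribution by all 6; the group earns 6 × (17 × 0.83 + 2.3 × 17) = 319.26.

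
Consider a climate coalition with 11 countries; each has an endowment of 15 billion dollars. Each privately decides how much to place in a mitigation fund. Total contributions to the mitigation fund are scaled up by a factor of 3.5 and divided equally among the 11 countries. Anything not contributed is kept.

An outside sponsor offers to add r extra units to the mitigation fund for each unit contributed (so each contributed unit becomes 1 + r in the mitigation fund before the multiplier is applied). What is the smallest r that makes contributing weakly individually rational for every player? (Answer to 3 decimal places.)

2.143

With matching at rate r, one contributed unit becomes (1 + r) in the mitigation fund and returns 3.5 × (1 + r) / 11 to the contributor.
Setting this equal to 1: 1 + r = 11/3.5 = 3.1429.
So the minimum matching rate is r = 3.1429 − 1 = 2.143.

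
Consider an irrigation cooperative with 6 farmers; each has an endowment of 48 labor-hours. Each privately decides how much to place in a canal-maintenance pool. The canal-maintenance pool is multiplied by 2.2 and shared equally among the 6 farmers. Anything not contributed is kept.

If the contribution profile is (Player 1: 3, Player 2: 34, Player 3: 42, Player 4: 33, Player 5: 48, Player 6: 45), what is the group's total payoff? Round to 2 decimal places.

Total contributed: 3 + 34 + 42 + 33 + 48 + 45 = 205; total kept: 6 × 48 − 205 = 83.
The canal-maintenance pool pays out 2.2 × 205 = 451.00 in aggregate.
Group total = 83 + 451.00 = 534.00.

534.00 labor-hours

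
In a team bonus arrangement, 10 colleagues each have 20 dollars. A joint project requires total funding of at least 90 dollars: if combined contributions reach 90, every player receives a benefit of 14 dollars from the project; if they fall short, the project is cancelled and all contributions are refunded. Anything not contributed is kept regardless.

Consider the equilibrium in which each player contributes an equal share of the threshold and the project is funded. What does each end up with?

25 dollars

Equal share of the threshold: 90/10 = 9.
At this profile no one gains by cutting their contribution: any cut drops the total below 90, the project is cancelled, contributions are refunded, and the deviator ends with 20, which is less than 20 − 9 + 14 = 25. Contributing more than 9 just wastes the excess. So contributing exactly 9 is a best response.
Each player's payoff: 20 − 9 + 14 = 25.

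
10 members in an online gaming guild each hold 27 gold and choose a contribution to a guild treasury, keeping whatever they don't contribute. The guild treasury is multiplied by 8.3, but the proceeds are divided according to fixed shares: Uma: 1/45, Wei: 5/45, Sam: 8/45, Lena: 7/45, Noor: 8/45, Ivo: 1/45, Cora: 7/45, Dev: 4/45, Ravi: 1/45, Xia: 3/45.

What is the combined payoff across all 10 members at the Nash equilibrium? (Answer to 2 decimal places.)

1058.40 gold

For player j, contributing a unit is worthwhile iff 8.3 × (j's share) ≥ 1, i.e. iff j's share is at least 0.1205.
The shares above 0.1205 belong to Sam, Lena, Noor and Cora, contributing 27 each; the remaining 6 contribute 0. Total contributed: 108.
The guild treasury pays out 8.3 × 108 = 896.40 in total (split across the unequal shares, but the aggregate is all that matters for the group sum).
The 6 free-riders keep 27 each, adding 162. Group total = 162 + 896.40 = 1058.40.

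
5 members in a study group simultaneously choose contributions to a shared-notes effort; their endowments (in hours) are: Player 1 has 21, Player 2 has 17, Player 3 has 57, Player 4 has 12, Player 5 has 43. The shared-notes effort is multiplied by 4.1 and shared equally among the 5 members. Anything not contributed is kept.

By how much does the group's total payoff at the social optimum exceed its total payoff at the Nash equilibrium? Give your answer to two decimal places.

465.00 hours

The private return per contributed unit is 4.1/5 = 0.8200 < 1 for every player regardless of endowment, so the Nash equilibrium is zero contribution and the group total is Σ E_j = 21 + 17 + 57 + 12 + 43 = 150.
Each contributed unit returns 4.100 to the group, so the social optimum is full contribution by everyone: group total = 4.100 × 150 = 615.00.
Efficiency loss = (4.100 − 1) × 150 = 465.00.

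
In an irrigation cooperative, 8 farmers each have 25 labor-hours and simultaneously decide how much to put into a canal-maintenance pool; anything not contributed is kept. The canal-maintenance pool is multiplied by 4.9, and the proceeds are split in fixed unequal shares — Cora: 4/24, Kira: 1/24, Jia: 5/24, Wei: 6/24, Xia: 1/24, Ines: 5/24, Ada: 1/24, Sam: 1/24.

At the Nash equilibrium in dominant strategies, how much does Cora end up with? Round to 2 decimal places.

86.25 labor-hours

A player with share s gets back 4.9·s per unit contributed, so full contribution is dominant for anyone with s > 1/4.9 = 0.2041 and zero contribution is dominant for anyone below.
Jia, Wei and Ines clear that bar, contributing 25 each; the remaining 5 contribute 0. Total contributed: 75.
Cora keeps 25 and receives 4.9 × 75 × 4/24 = 61.25 from the canal-maintenance pool, for a payoff of 86.25.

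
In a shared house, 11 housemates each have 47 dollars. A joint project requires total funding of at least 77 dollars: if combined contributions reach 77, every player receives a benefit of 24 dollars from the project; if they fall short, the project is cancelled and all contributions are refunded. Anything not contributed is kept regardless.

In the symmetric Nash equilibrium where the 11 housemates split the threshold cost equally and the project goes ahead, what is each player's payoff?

Equal share of the threshold: 77/11 = 7.
At this profile no one gains by cutting their contribution: any cut drops the total below 77, the project is cancelled, contributions are refunded, and the deviator ends with 47, which is less than 47 − 7 + 24 = 64. Contributing more than 7 just wastes the excess. So contributing exactly 7 is a best response.
Each player's payoff: 47 − 7 + 24 = 64.

64 dollars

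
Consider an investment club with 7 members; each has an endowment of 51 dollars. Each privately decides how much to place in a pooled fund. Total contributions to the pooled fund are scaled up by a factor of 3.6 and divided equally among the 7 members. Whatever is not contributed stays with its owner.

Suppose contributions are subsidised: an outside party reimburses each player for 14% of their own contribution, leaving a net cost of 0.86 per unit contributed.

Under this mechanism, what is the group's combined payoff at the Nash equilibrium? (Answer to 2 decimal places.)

The effective private return is (3.6/7) / 0.86 = 0.5980, which is still under 1, so the mechanism doesn't change anyone's dominant strategy: zero contribution.
At the Nash equilibrium no one contributes; group total payoff = 7 × 51 = 357.

357.00 dollars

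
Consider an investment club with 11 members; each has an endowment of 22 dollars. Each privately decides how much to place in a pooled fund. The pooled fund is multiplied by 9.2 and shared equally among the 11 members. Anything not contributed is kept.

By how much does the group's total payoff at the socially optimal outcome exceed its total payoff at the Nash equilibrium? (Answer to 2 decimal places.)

1984.40 dollars

Each contributed unit returns 9.2/11 = 0.8364 to its contributor — below 1 — so contributing 0 is dominant for every player. At the Nash equilibrium everyone keeps their 22, and the group total is 11 × 22 = 242.
Each contributed unit returns 9.200 to the group as a whole (0.8364 to each of 11 players), which exceeds 1, so the social optimum is full contribution: group total = 9.200 × 242 = 2226.40.
Efficiency loss = 2226.40 − 242 = 1984.40.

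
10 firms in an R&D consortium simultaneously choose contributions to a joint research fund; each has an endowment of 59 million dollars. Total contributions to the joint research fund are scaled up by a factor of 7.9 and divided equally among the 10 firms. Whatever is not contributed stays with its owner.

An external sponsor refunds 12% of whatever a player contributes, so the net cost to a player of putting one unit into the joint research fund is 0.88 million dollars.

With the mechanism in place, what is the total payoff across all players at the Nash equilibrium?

Even with the mechanism, each unit contributed returns only (7.9/10) / 0.88 = 0.8977 per unit of net cost, so contributing nothing is still dominant.
At the Nash equilibrium no one contributes; group total payoff = 10 × 59 = 590.

590.00 million dollars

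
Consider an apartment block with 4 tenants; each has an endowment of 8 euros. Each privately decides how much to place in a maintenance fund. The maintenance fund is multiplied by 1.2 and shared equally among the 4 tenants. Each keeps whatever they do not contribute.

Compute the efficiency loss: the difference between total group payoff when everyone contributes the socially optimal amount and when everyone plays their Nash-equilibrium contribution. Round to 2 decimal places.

6.40 euros

Each contributed unit returns 1.2/4 = 0.3000 to its contributor — below 1 — so contributing 0 is dominant for every player. At the Nash equilibrium everyone keeps their 8, and the group total is 4 × 8 = 32.
Each contributed unit returns 1.200 to the group as a whole (0.3000 to each of 4 players), which exceeds 1, so the social optimum is full contribution: group total = 1.200 × 32 = 38.40.
Efficiency loss = 38.40 − 32 = 6.40.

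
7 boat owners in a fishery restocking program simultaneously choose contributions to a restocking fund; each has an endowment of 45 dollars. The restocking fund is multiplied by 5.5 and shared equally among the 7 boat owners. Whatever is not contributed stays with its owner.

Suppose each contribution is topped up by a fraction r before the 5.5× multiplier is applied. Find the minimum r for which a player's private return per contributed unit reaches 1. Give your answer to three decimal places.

0.273

With matching at rate r, one contributed unit becomes (1 + r) in the restocking fund and returns 5.5 × (1 + r) / 7 to the contributor.
Setting this equal to 1: 1 + r = 7/5.5 = 1.2727.
So the minimum matching rate is r = 1.2727 − 1 = 0.273.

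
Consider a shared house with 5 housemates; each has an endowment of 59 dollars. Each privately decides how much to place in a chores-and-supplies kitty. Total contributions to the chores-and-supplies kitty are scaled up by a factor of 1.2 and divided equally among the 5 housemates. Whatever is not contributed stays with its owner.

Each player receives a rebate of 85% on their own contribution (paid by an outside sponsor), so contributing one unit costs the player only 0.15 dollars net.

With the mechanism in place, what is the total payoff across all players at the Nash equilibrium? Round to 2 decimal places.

604.75 dollars

The effective private return per unit is now (1.2/5) / 0.15 = 1.6000 > 1, so every player's dominant strategy flips to full contribution.
At the Nash equilibrium everyone contributes 59. Group total payoff = 5 × (59 × 0.85 + 1.2 × 59) = 604.75.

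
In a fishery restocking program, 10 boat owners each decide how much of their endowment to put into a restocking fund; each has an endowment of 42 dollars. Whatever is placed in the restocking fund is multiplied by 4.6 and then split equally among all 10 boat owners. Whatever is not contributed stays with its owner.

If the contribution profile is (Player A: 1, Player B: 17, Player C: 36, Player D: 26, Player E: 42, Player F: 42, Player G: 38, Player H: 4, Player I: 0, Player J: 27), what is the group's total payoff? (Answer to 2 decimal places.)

Total contributed: 1 + 17 + 36 + 26 + 42 + 42 + 38 + 4 + 0 + 27 = 233; total kept: 10 × 42 − 233 = 187.
The restocking fund pays out 4.6 × 233 = 1071.80 in aggregate.
Group total = 187 + 1071.80 = 1258.80.

1258.80 dollars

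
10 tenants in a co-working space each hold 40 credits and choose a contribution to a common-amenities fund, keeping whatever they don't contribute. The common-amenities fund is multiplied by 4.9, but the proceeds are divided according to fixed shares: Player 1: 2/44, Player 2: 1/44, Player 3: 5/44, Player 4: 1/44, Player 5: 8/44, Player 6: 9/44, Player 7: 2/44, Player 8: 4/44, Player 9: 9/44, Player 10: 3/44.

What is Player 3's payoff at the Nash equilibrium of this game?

84.55 credits

Player j's private return per contributed unit is 4.9 × (j's share). Contributing is weakly dominant for j when that share is at least 1/4.9 = 0.2041, and contributing 0 is dominant otherwise.
Player 6 and Player 9 are above the threshold, contributing 40 each; the remaining 8 contribute 0. Total contributed: 80.
Player 3 keeps 40 and receives 4.9 × 80 × 5/44 = 44.55 from the common-amenities fund, for a payoff of 84.55.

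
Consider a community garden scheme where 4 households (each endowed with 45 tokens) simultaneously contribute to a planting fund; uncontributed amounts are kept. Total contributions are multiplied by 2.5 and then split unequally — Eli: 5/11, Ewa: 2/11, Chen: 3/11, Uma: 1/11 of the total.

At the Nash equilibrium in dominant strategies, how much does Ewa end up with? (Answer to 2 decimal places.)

65.45 tokens

Each unit j contributes comes back to j as 2.5 × (j's share), so j prefers to contribute only if that share exceeds 1/2.5 = 0.4000; otherwise keeping the unit dominates.
Eli alone (share 5/11) is above the threshold, contributing 45; the remaining 3 contribute 0. Total contributed: 45.
Ewa keeps 45 and receives 2.5 × 45 × 2/11 = 20.45 from the planting fund, for a payoff of 65.45.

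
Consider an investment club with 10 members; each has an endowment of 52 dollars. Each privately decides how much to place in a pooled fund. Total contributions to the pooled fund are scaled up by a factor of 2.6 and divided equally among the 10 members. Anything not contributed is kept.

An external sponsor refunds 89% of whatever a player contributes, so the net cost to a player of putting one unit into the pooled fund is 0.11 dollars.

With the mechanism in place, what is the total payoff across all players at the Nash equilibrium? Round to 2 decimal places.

Under the mechanism each unit contributed yields (2.6/10) / 0.11 = 2.3636 back to its contributor per unit of net cost, which exceeds 1, making full contribution the dominant choice for everyone.
So the Nash equilibrium is full contribution by all 10; the group earns 10 × (52 × 0.89 + 2.6 × 52) = 1814.80.

1814.80 dollars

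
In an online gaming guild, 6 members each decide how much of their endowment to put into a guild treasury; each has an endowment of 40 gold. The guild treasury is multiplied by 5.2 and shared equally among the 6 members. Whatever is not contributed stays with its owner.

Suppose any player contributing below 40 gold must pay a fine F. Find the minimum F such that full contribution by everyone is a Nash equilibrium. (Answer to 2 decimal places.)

Given the others contribute fully, the best deviation is to contribute 0 (any partial contribution still incurs the fine and gives up units whose private return 0.8667 is below 1).
Deviating from 40 to 0 saves 40 gold but forfeits the deviator's share of the drop in the guild treasury: 5.2/6 × 40 = 34.67.
So the deviation gain is 40 − 34.67 = 5.33, and the fine must be at least 5.33 gold to wipe it out.

5.33 gold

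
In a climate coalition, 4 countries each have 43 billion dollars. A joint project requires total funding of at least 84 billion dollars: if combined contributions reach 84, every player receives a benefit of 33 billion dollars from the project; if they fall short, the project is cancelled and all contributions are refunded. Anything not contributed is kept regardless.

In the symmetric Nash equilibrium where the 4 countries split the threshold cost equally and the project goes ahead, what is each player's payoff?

Equal share of the threshold: 84/4 = 21.
At this profile no one gains by cutting their contribution: any cut drops the total below 84, the project is cancelled, contributions are refunded, and the deviator ends with 43, which is less than 43 − 21 + 33 = 55. Contributing more than 21 just wastes the excess. So contributing exactly 21 is a best response.
Each player's payoff: 43 − 21 + 33 = 55.

55 billion dollars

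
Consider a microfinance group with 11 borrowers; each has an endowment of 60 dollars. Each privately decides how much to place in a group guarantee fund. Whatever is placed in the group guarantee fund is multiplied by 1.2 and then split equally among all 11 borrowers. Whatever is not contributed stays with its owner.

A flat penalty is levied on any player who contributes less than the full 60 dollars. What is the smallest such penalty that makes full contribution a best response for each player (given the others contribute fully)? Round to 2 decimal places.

53.45 dollars

Given the others contribute fully, the best deviation is to contribute 0 (any partial contribution still incurs the fine and gives up units whose private return 0.1091 is below 1).
Deviating from 60 to 0 saves 60 dollars but forfeits the deviator's share of the drop in the group guarantee fund: 1.2/11 × 60 = 6.55.
So the deviation gain is 60 − 6.55 = 53.45, and the fine must be at least 53.45 dollars to wipe it out.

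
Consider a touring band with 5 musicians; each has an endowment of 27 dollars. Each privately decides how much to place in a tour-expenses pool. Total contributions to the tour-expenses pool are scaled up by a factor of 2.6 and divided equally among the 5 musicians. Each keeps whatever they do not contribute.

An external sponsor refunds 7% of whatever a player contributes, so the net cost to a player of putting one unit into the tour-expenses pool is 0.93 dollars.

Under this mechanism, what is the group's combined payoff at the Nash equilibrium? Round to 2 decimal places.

Even with the mechanism, each unit contributed returns only (2.6/5) / 0.93 = 0.5591 per unit of net cost, so contributing nothing is still dominant.
At the Nash equilibrium no one contributes; group total payoff = 5 × 27 = 135.

135.00 dollars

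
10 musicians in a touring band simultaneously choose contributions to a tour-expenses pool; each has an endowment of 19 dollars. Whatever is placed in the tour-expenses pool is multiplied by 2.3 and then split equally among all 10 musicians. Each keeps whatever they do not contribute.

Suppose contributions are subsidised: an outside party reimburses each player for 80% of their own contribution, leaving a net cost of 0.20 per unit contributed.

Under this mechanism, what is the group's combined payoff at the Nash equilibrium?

589.00 dollars

The effective private return per unit is now (2.3/10) / 0.20 = 1.1500 > 1, so every player's dominant strategy flips to full contribution.
At the Nash equilibrium everyone contributes 19. Group total payoff = 10 × (19 × 0.80 + 2.3 × 19) = 589.00.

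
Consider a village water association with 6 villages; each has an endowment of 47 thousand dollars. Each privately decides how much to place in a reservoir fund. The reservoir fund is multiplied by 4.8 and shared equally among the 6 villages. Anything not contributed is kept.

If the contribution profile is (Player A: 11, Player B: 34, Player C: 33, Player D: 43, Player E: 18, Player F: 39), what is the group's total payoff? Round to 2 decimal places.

958.40 thousand dollars

Total contributed: 11 + 34 + 33 + 43 + 18 + 39 = 178; total kept: 6 × 47 − 178 = 104.
The reservoir fund pays out 4.8 × 178 = 854.40 in aggregate.
Group total = 104 + 854.40 = 958.40.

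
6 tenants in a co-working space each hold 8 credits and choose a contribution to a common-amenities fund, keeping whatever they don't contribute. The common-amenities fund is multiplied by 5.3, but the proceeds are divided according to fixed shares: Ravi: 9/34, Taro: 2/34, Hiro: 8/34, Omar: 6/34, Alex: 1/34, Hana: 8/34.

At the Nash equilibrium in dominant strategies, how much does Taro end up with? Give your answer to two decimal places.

Each unit j contributes comes back to j as 5.3 × (j's share), so j prefers to contribute only if that share exceeds 1/5.3 = 0.1887; otherwise keeping the unit dominates.
The shares above 0.1887 belong to Ravi, Hiro and Hana, contributing 8 each; the remaining 3 contribute 0. Total contributed: 24.
Taro keeps 8 and receives 5.3 × 24 × 2/34 = 7.48 from the common-amenities fund, for a payoff of 15.48.

15.48 credits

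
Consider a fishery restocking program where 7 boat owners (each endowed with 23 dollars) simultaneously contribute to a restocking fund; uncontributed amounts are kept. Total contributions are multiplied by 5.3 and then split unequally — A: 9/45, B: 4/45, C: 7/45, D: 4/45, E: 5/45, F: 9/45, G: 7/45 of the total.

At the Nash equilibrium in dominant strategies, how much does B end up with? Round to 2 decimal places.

44.67 dollars

Player j's private return per contributed unit is 5.3 × (j's share). Contributing is weakly dominant for j when that share is at least 1/5.3 = 0.1887, and contributing 0 is dominant otherwise.
The shares above 0.1887 belong to A and F, contributing 23 each; the remaining 5 contribute 0. Total contributed: 46.
B keeps 23 and receives 5.3 × 46 × 4/45 = 21.67 from the restocking fund, for a payoff of 44.67.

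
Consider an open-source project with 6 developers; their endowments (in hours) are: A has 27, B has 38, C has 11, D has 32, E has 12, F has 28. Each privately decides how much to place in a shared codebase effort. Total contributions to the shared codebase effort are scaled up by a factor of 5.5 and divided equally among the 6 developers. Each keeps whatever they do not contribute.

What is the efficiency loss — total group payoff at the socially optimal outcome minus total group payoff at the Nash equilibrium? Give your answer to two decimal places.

The private return per contributed unit is 5.5/6 = 0.9167 < 1 for every player regardless of endowment, so the Nash equilibrium is zero contribution and the group total is Σ E_j = 27 + 38 + 11 + 32 + 12 + 28 = 148.
Each contributed unit returns 5.500 to the group, so the social optimum is full contribution by everyone: group total = 5.500 × 148 = 814.00.
Efficiency loss = (5.500 − 1) × 148 = 666.00.

666.00 hours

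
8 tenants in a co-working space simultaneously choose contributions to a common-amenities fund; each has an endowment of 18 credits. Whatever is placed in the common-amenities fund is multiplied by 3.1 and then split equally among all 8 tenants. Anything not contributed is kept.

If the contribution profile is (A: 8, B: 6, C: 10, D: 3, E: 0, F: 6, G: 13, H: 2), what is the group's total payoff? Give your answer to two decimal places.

Total contributed: 8 + 6 + 10 + 3 + 0 + 6 + 13 + 2 = 48; total kept: 8 × 18 − 48 = 96.
The common-amenities fund pays out 3.1 × 48 = 148.80 in aggregate.
Group total = 96 + 148.80 = 244.80.

244.80 credits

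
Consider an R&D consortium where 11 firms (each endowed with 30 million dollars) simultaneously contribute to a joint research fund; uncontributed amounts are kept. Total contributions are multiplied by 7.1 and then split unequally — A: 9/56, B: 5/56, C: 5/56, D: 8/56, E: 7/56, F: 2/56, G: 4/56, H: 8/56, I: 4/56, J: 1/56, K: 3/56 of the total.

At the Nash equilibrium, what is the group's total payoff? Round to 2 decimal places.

879.00 million dollars

Each unit j contributes comes back to j as 7.1 × (j's share), so j prefers to contribute only if that share exceeds 1/7.1 = 0.1408; otherwise keeping the unit dominates.
A, D and H clear that bar, contributing 30 each; the remaining 8 contribute 0. Total contributed: 90.
The joint research fund pays out 7.1 × 90 = 639.00 in total (split across the unequal shares, but the aggregate is all that matters for the group sum).
The 8 free-riders keep 30 each, adding 240. Group total = 240 + 639.00 = 879.00.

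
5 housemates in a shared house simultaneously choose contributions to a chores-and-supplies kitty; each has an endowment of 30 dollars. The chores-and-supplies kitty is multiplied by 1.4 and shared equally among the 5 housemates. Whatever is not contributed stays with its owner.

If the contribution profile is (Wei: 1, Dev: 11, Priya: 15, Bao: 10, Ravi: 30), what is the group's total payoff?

Total contributed: 1 + 11 + 15 + 10 + 30 = 67; total kept: 5 × 30 − 67 = 83.
The chores-and-supplies kitty pays out 1.4 × 67 = 93.80 in aggregate.
Group total = 83 + 93.80 = 176.80.

176.80 dollars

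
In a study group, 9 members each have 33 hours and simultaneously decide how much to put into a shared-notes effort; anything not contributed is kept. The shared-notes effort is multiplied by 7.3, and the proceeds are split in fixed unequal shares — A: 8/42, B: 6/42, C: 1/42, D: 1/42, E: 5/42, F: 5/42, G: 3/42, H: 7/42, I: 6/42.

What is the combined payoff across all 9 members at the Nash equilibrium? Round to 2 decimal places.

A player with share s gets back 7.3·s per unit contributed, so full contribution is dominant for anyone with s > 1/7.3 = 0.1370 and zero contribution is dominant for anyone below.
A, B, H and I clear that bar, contributing 33 each; the remaining 5 contribute 0. Total contributed: 132.
The shared-notes effort pays out 7.3 × 132 = 963.60 in total (split across the unequal shares, but the aggregate is all that matters for the group sum).
The 5 free-riders keep 33 each, adding 165. Group total = 165 + 963.60 = 1128.60.

1128.60 hours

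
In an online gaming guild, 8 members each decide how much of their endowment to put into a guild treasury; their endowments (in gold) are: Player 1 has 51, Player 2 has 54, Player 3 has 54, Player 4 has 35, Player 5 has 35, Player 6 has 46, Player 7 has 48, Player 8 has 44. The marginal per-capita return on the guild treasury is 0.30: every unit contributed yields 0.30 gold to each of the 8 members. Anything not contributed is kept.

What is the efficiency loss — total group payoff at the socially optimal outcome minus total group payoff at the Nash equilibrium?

513.80 gold

The private return per contributed unit is 0.30 < 1 for everyone, so the Nash equilibrium is zero contribution and the group total is Σ E_j = 51 + 54 + 54 + 35 + 35 + 46 + 48 + 44 = 367.
Each contributed unit returns 2.400 to the group, so the social optimum is full contribution by everyone: group total = 2.400 × 367 = 880.80.
Efficiency loss = (2.400 − 1) × 367 = 513.80.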